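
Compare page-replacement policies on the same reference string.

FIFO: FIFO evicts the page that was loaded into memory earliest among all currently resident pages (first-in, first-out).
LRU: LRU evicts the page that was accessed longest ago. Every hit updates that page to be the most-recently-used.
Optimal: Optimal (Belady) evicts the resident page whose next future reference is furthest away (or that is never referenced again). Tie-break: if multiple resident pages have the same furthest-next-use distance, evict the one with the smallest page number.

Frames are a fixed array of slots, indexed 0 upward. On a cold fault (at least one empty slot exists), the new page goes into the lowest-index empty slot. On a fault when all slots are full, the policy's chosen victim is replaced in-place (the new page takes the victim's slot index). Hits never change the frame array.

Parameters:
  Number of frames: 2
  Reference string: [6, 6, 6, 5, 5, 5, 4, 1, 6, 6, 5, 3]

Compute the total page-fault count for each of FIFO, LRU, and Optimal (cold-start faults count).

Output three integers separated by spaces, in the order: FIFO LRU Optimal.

Answer: 7 7 6

Derivation:
--- FIFO ---
  step 0: ref 6 -> FAULT, frames=[6,-] (faults so far: 1)
  step 1: ref 6 -> HIT, frames=[6,-] (faults so far: 1)
  step 2: ref 6 -> HIT, frames=[6,-] (faults so far: 1)
  step 3: ref 5 -> FAULT, frames=[6,5] (faults so far: 2)
  step 4: ref 5 -> HIT, frames=[6,5] (faults so far: 2)
  step 5: ref 5 -> HIT, frames=[6,5] (faults so far: 2)
  step 6: ref 4 -> FAULT, evict 6, frames=[4,5] (faults so far: 3)
  step 7: ref 1 -> FAULT, evict 5, frames=[4,1] (faults so far: 4)
  step 8: ref 6 -> FAULT, evict 4, frames=[6,1] (faults so far: 5)
  step 9: ref 6 -> HIT, frames=[6,1] (faults so far: 5)
  step 10: ref 5 -> FAULT, evict 1, frames=[6,5] (faults so far: 6)
  step 11: ref 3 -> FAULT, evict 6, frames=[3,5] (faults so far: 7)
  FIFO total faults: 7
--- LRU ---
  step 0: ref 6 -> FAULT, frames=[6,-] (faults so far: 1)
  step 1: ref 6 -> HIT, frames=[6,-] (faults so far: 1)
  step 2: ref 6 -> HIT, frames=[6,-] (faults so far: 1)
  step 3: ref 5 -> FAULT, frames=[6,5] (faults so far: 2)
  step 4: ref 5 -> HIT, frames=[6,5] (faults so far: 2)
  step 5: ref 5 -> HIT, frames=[6,5] (faults so far: 2)
  step 6: ref 4 -> FAULT, evict 6, frames=[4,5] (faults so far: 3)
  step 7: ref 1 -> FAULT, evict 5, frames=[4,1] (faults so far: 4)
  step 8: ref 6 -> FAULT, evict 4, frames=[6,1] (faults so far: 5)
  step 9: ref 6 -> HIT, frames=[6,1] (faults so far: 5)
  step 10: ref 5 -> FAULT, evict 1, frames=[6,5] (faults so far: 6)
  step 11: ref 3 -> FAULT, evict 6, frames=[3,5] (faults so far: 7)
  LRU total faults: 7
--- Optimal ---
  step 0: ref 6 -> FAULT, frames=[6,-] (faults so far: 1)
  step 1: ref 6 -> HIT, frames=[6,-] (faults so far: 1)
  step 2: ref 6 -> HIT, frames=[6,-] (faults so far: 1)
  step 3: ref 5 -> FAULT, frames=[6,5] (faults so far: 2)
  step 4: ref 5 -> HIT, frames=[6,5] (faults so far: 2)
  step 5: ref 5 -> HIT, frames=[6,5] (faults so far: 2)
  step 6: ref 4 -> FAULT, evict 5, frames=[6,4] (faults so far: 3)
  step 7: ref 1 -> FAULT, evict 4, frames=[6,1] (faults so far: 4)
  step 8: ref 6 -> HIT, frames=[6,1] (faults so far: 4)
  step 9: ref 6 -> HIT, frames=[6,1] (faults so far: 4)
  step 10: ref 5 -> FAULT, evict 1, frames=[6,5] (faults so far: 5)
  step 11: ref 3 -> FAULT, evict 5, frames=[6,3] (faults so far: 6)
  Optimal total faults: 6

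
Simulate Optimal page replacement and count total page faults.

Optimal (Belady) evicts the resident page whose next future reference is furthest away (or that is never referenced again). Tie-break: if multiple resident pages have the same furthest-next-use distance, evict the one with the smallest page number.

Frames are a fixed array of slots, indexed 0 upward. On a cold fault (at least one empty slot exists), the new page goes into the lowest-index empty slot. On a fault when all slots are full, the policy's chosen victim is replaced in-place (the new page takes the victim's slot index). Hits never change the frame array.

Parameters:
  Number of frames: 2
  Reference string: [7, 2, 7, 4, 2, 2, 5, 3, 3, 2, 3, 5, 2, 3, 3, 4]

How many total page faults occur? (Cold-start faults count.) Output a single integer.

Answer: 8

Derivation:
Step 0: ref 7 → FAULT, frames=[7,-]
Step 1: ref 2 → FAULT, frames=[7,2]
Step 2: ref 7 → HIT, frames=[7,2]
Step 3: ref 4 → FAULT (evict 7), frames=[4,2]
Step 4: ref 2 → HIT, frames=[4,2]
Step 5: ref 2 → HIT, frames=[4,2]
Step 6: ref 5 → FAULT (evict 4), frames=[5,2]
Step 7: ref 3 → FAULT (evict 5), frames=[3,2]
Step 8: ref 3 → HIT, frames=[3,2]
Step 9: ref 2 → HIT, frames=[3,2]
Step 10: ref 3 → HIT, frames=[3,2]
Step 11: ref 5 → FAULT (evict 3), frames=[5,2]
Step 12: ref 2 → HIT, frames=[5,2]
Step 13: ref 3 → FAULT (evict 2), frames=[5,3]
Step 14: ref 3 → HIT, frames=[5,3]
Step 15: ref 4 → FAULT (evict 3), frames=[5,4]
Total faults: 8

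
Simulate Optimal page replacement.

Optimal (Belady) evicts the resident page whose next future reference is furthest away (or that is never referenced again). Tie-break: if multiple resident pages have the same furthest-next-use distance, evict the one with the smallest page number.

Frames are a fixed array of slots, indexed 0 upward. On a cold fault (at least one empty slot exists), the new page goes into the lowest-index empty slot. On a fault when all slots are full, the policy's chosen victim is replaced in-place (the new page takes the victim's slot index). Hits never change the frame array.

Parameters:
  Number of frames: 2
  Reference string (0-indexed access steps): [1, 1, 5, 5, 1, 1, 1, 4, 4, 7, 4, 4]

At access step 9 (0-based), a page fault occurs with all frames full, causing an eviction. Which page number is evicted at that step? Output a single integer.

Answer: 5

Derivation:
Step 0: ref 1 -> FAULT, frames=[1,-]
Step 1: ref 1 -> HIT, frames=[1,-]
Step 2: ref 5 -> FAULT, frames=[1,5]
Step 3: ref 5 -> HIT, frames=[1,5]
Step 4: ref 1 -> HIT, frames=[1,5]
Step 5: ref 1 -> HIT, frames=[1,5]
Step 6: ref 1 -> HIT, frames=[1,5]
Step 7: ref 4 -> FAULT, evict 1, frames=[4,5]
Step 8: ref 4 -> HIT, frames=[4,5]
Step 9: ref 7 -> FAULT, evict 5, frames=[4,7]
At step 9: evicted page 5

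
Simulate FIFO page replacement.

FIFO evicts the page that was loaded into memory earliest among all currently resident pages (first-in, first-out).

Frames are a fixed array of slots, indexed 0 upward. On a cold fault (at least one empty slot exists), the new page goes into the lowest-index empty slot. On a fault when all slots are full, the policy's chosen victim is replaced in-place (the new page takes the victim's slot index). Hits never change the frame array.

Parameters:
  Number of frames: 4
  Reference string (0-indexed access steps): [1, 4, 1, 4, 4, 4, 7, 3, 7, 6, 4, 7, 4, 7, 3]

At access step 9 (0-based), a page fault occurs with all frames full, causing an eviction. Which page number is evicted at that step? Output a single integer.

Answer: 1

Derivation:
Step 0: ref 1 -> FAULT, frames=[1,-,-,-]
Step 1: ref 4 -> FAULT, frames=[1,4,-,-]
Step 2: ref 1 -> HIT, frames=[1,4,-,-]
Step 3: ref 4 -> HIT, frames=[1,4,-,-]
Step 4: ref 4 -> HIT, frames=[1,4,-,-]
Step 5: ref 4 -> HIT, frames=[1,4,-,-]
Step 6: ref 7 -> FAULT, frames=[1,4,7,-]
Step 7: ref 3 -> FAULT, frames=[1,4,7,3]
Step 8: ref 7 -> HIT, frames=[1,4,7,3]
Step 9: ref 6 -> FAULT, evict 1, frames=[6,4,7,3]
At step 9: evicted page 1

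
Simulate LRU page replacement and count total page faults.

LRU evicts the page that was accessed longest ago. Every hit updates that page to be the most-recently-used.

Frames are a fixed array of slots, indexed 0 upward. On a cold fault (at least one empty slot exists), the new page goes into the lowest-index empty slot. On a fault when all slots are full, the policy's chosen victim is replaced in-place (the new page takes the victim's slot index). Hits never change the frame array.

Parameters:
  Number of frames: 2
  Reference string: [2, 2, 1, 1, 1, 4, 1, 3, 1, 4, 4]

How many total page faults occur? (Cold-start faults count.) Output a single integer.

Step 0: ref 2 → FAULT, frames=[2,-]
Step 1: ref 2 → HIT, frames=[2,-]
Step 2: ref 1 → FAULT, frames=[2,1]
Step 3: ref 1 → HIT, frames=[2,1]
Step 4: ref 1 → HIT, frames=[2,1]
Step 5: ref 4 → FAULT (evict 2), frames=[4,1]
Step 6: ref 1 → HIT, frames=[4,1]
Step 7: ref 3 → FAULT (evict 4), frames=[3,1]
Step 8: ref 1 → HIT, frames=[3,1]
Step 9: ref 4 → FAULT (evict 3), frames=[4,1]
Step 10: ref 4 → HIT, frames=[4,1]
Total faults: 5

Answer: 5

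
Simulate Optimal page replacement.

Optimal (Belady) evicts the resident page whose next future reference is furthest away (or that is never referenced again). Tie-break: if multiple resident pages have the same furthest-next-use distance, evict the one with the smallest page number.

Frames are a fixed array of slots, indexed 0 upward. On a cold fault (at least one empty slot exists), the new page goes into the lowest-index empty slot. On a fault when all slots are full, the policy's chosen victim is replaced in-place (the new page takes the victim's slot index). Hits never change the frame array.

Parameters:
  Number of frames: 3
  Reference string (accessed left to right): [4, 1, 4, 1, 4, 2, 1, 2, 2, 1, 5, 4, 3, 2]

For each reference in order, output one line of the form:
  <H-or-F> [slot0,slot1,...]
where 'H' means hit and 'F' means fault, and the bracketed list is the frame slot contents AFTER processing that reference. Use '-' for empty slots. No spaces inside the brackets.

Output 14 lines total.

F [4,-,-]
F [4,1,-]
H [4,1,-]
H [4,1,-]
H [4,1,-]
F [4,1,2]
H [4,1,2]
H [4,1,2]
H [4,1,2]
H [4,1,2]
F [4,5,2]
H [4,5,2]
F [3,5,2]
H [3,5,2]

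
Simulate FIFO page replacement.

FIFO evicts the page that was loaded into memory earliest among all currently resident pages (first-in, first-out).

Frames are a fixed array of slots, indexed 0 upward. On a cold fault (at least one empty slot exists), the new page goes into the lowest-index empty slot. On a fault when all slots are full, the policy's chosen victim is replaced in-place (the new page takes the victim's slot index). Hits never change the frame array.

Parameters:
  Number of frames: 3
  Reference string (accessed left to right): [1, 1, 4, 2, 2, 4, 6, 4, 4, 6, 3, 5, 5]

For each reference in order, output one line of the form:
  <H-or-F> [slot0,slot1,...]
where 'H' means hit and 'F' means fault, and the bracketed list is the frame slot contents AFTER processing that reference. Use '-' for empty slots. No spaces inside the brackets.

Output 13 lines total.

F [1,-,-]
H [1,-,-]
F [1,4,-]
F [1,4,2]
H [1,4,2]
H [1,4,2]
F [6,4,2]
H [6,4,2]
H [6,4,2]
H [6,4,2]
F [6,3,2]
F [6,3,5]
H [6,3,5]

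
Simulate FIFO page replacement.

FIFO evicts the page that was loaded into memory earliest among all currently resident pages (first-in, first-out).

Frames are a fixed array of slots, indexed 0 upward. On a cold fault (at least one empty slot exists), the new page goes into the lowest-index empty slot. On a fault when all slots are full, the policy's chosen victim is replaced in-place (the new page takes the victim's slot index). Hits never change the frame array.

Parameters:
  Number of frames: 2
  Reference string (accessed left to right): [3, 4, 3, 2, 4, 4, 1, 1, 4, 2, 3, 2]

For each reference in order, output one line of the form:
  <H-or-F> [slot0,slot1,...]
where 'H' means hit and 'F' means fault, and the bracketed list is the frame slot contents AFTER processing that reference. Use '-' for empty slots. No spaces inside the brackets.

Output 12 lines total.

F [3,-]
F [3,4]
H [3,4]
F [2,4]
H [2,4]
H [2,4]
F [2,1]
H [2,1]
F [4,1]
F [4,2]
F [3,2]
H [3,2]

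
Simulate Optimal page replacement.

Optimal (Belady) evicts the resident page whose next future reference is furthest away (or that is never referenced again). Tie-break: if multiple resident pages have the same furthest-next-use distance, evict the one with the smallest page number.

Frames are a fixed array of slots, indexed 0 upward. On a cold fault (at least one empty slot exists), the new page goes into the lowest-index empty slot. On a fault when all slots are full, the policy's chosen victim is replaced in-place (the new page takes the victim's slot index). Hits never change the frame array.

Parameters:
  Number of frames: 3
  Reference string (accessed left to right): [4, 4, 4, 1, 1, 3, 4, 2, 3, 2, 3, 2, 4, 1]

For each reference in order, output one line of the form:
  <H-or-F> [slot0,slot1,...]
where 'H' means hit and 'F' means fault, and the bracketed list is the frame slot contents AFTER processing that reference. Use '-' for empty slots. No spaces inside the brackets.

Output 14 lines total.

F [4,-,-]
H [4,-,-]
H [4,-,-]
F [4,1,-]
H [4,1,-]
F [4,1,3]
H [4,1,3]
F [4,2,3]
H [4,2,3]
H [4,2,3]
H [4,2,3]
H [4,2,3]
H [4,2,3]
F [4,1,3]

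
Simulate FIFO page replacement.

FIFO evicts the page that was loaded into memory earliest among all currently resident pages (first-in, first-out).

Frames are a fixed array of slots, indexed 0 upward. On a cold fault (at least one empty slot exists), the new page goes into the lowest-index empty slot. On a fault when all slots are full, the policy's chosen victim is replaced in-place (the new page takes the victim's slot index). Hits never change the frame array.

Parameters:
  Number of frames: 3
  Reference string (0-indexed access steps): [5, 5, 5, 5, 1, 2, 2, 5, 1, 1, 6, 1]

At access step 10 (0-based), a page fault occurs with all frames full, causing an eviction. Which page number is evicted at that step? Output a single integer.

Step 0: ref 5 -> FAULT, frames=[5,-,-]
Step 1: ref 5 -> HIT, frames=[5,-,-]
Step 2: ref 5 -> HIT, frames=[5,-,-]
Step 3: ref 5 -> HIT, frames=[5,-,-]
Step 4: ref 1 -> FAULT, frames=[5,1,-]
Step 5: ref 2 -> FAULT, frames=[5,1,2]
Step 6: ref 2 -> HIT, frames=[5,1,2]
Step 7: ref 5 -> HIT, frames=[5,1,2]
Step 8: ref 1 -> HIT, frames=[5,1,2]
Step 9: ref 1 -> HIT, frames=[5,1,2]
Step 10: ref 6 -> FAULT, evict 5, frames=[6,1,2]
At step 10: evicted page 5

Answer: 5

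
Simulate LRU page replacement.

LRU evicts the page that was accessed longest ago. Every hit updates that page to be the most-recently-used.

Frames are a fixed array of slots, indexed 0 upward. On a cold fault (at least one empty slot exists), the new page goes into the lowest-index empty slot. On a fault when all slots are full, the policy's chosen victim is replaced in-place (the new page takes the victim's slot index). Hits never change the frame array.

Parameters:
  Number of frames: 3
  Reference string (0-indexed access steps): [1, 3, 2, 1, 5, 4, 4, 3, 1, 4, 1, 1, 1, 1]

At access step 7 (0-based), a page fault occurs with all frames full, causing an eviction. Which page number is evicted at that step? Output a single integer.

Step 0: ref 1 -> FAULT, frames=[1,-,-]
Step 1: ref 3 -> FAULT, frames=[1,3,-]
Step 2: ref 2 -> FAULT, frames=[1,3,2]
Step 3: ref 1 -> HIT, frames=[1,3,2]
Step 4: ref 5 -> FAULT, evict 3, frames=[1,5,2]
Step 5: ref 4 -> FAULT, evict 2, frames=[1,5,4]
Step 6: ref 4 -> HIT, frames=[1,5,4]
Step 7: ref 3 -> FAULT, evict 1, frames=[3,5,4]
At step 7: evicted page 1

Answer: 1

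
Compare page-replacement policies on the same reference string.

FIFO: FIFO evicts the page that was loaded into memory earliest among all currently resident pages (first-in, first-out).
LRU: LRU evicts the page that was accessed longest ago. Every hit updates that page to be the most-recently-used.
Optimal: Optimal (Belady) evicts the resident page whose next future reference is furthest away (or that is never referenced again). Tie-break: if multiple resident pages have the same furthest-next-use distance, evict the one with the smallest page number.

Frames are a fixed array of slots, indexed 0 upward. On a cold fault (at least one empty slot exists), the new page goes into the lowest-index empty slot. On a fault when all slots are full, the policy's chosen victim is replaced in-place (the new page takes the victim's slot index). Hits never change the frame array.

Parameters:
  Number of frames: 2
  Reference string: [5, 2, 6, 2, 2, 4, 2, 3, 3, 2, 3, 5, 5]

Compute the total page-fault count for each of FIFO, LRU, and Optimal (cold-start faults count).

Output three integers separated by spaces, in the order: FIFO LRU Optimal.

Answer: 7 6 6

Derivation:
--- FIFO ---
  step 0: ref 5 -> FAULT, frames=[5,-] (faults so far: 1)
  step 1: ref 2 -> FAULT, frames=[5,2] (faults so far: 2)
  step 2: ref 6 -> FAULT, evict 5, frames=[6,2] (faults so far: 3)
  step 3: ref 2 -> HIT, frames=[6,2] (faults so far: 3)
  step 4: ref 2 -> HIT, frames=[6,2] (faults so far: 3)
  step 5: ref 4 -> FAULT, evict 2, frames=[6,4] (faults so far: 4)
  step 6: ref 2 -> FAULT, evict 6, frames=[2,4] (faults so far: 5)
  step 7: ref 3 -> FAULT, evict 4, frames=[2,3] (faults so far: 6)
  step 8: ref 3 -> HIT, frames=[2,3] (faults so far: 6)
  step 9: ref 2 -> HIT, frames=[2,3] (faults so far: 6)
  step 10: ref 3 -> HIT, frames=[2,3] (faults so far: 6)
  step 11: ref 5 -> FAULT, evict 2, frames=[5,3] (faults so far: 7)
  step 12: ref 5 -> HIT, frames=[5,3] (faults so far: 7)
  FIFO total faults: 7
--- LRU ---
  step 0: ref 5 -> FAULT, frames=[5,-] (faults so far: 1)
  step 1: ref 2 -> FAULT, frames=[5,2] (faults so far: 2)
  step 2: ref 6 -> FAULT, evict 5, frames=[6,2] (faults so far: 3)
  step 3: ref 2 -> HIT, frames=[6,2] (faults so far: 3)
  step 4: ref 2 -> HIT, frames=[6,2] (faults so far: 3)
  step 5: ref 4 -> FAULT, evict 6, frames=[4,2] (faults so far: 4)
  step 6: ref 2 -> HIT, frames=[4,2] (faults so far: 4)
  step 7: ref 3 -> FAULT, evict 4, frames=[3,2] (faults so far: 5)
  step 8: ref 3 -> HIT, frames=[3,2] (faults so far: 5)
  step 9: ref 2 -> HIT, frames=[3,2] (faults so far: 5)
  step 10: ref 3 -> HIT, frames=[3,2] (faults so far: 5)
  step 11: ref 5 -> FAULT, evict 2, frames=[3,5] (faults so far: 6)
  step 12: ref 5 -> HIT, frames=[3,5] (faults so far: 6)
  LRU total faults: 6
--- Optimal ---
  step 0: ref 5 -> FAULT, frames=[5,-] (faults so far: 1)
  step 1: ref 2 -> FAULT, frames=[5,2] (faults so far: 2)
  step 2: ref 6 -> FAULT, evict 5, frames=[6,2] (faults so far: 3)
  step 3: ref 2 -> HIT, frames=[6,2] (faults so far: 3)
  step 4: ref 2 -> HIT, frames=[6,2] (faults so far: 3)
  step 5: ref 4 -> FAULT, evict 6, frames=[4,2] (faults so far: 4)
  step 6: ref 2 -> HIT, frames=[4,2] (faults so far: 4)
  step 7: ref 3 -> FAULT, evict 4, frames=[3,2] (faults so far: 5)
  step 8: ref 3 -> HIT, frames=[3,2] (faults so far: 5)
  step 9: ref 2 -> HIT, frames=[3,2] (faults so far: 5)
  step 10: ref 3 -> HIT, frames=[3,2] (faults so far: 5)
  step 11: ref 5 -> FAULT, evict 2, frames=[3,5] (faults so far: 6)
  step 12: ref 5 -> HIT, frames=[3,5] (faults so far: 6)
  Optimal total faults: 6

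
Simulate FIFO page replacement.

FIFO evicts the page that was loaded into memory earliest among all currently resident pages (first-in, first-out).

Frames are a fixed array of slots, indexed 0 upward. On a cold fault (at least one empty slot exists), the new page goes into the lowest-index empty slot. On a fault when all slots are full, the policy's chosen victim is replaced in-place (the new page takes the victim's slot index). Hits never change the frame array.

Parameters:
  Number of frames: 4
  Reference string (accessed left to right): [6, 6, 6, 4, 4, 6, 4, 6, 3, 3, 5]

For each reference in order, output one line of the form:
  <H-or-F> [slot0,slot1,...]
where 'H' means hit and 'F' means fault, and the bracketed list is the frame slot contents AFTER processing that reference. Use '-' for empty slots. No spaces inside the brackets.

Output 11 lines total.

F [6,-,-,-]
H [6,-,-,-]
H [6,-,-,-]
F [6,4,-,-]
H [6,4,-,-]
H [6,4,-,-]
H [6,4,-,-]
H [6,4,-,-]
F [6,4,3,-]
H [6,4,3,-]
F [6,4,3,5]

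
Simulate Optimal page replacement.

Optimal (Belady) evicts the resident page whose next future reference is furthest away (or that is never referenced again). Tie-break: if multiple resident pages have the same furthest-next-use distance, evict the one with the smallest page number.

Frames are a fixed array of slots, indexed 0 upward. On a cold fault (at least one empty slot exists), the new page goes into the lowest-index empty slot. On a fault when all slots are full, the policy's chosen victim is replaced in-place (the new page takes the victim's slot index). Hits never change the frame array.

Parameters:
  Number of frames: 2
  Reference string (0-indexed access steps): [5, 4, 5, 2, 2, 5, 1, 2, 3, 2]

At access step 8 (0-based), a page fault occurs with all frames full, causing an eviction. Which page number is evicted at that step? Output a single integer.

Answer: 1

Derivation:
Step 0: ref 5 -> FAULT, frames=[5,-]
Step 1: ref 4 -> FAULT, frames=[5,4]
Step 2: ref 5 -> HIT, frames=[5,4]
Step 3: ref 2 -> FAULT, evict 4, frames=[5,2]
Step 4: ref 2 -> HIT, frames=[5,2]
Step 5: ref 5 -> HIT, frames=[5,2]
Step 6: ref 1 -> FAULT, evict 5, frames=[1,2]
Step 7: ref 2 -> HIT, frames=[1,2]
Step 8: ref 3 -> FAULT, evict 1, frames=[3,2]
At step 8: evicted page 1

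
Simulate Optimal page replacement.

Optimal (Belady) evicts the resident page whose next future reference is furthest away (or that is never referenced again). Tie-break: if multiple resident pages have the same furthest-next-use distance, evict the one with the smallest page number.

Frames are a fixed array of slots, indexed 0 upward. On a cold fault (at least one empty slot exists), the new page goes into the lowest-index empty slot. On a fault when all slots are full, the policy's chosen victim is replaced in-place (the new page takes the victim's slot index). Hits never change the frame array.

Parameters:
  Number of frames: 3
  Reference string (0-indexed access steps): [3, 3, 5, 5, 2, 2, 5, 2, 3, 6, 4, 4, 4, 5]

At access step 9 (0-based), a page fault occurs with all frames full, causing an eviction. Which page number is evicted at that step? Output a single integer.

Step 0: ref 3 -> FAULT, frames=[3,-,-]
Step 1: ref 3 -> HIT, frames=[3,-,-]
Step 2: ref 5 -> FAULT, frames=[3,5,-]
Step 3: ref 5 -> HIT, frames=[3,5,-]
Step 4: ref 2 -> FAULT, frames=[3,5,2]
Step 5: ref 2 -> HIT, frames=[3,5,2]
Step 6: ref 5 -> HIT, frames=[3,5,2]
Step 7: ref 2 -> HIT, frames=[3,5,2]
Step 8: ref 3 -> HIT, frames=[3,5,2]
Step 9: ref 6 -> FAULT, evict 2, frames=[3,5,6]
At step 9: evicted page 2

Answer: 2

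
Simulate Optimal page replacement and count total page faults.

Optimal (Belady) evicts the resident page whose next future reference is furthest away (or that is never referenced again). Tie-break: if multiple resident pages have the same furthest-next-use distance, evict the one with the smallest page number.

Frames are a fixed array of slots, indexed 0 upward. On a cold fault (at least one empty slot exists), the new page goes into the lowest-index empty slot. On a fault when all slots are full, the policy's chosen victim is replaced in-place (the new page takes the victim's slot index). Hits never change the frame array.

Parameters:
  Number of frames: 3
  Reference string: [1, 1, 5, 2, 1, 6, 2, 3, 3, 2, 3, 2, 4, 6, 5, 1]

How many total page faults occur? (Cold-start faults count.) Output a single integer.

Step 0: ref 1 → FAULT, frames=[1,-,-]
Step 1: ref 1 → HIT, frames=[1,-,-]
Step 2: ref 5 → FAULT, frames=[1,5,-]
Step 3: ref 2 → FAULT, frames=[1,5,2]
Step 4: ref 1 → HIT, frames=[1,5,2]
Step 5: ref 6 → FAULT (evict 1), frames=[6,5,2]
Step 6: ref 2 → HIT, frames=[6,5,2]
Step 7: ref 3 → FAULT (evict 5), frames=[6,3,2]
Step 8: ref 3 → HIT, frames=[6,3,2]
Step 9: ref 2 → HIT, frames=[6,3,2]
Step 10: ref 3 → HIT, frames=[6,3,2]
Step 11: ref 2 → HIT, frames=[6,3,2]
Step 12: ref 4 → FAULT (evict 2), frames=[6,3,4]
Step 13: ref 6 → HIT, frames=[6,3,4]
Step 14: ref 5 → FAULT (evict 3), frames=[6,5,4]
Step 15: ref 1 → FAULT (evict 4), frames=[6,5,1]
Total faults: 8

Answer: 8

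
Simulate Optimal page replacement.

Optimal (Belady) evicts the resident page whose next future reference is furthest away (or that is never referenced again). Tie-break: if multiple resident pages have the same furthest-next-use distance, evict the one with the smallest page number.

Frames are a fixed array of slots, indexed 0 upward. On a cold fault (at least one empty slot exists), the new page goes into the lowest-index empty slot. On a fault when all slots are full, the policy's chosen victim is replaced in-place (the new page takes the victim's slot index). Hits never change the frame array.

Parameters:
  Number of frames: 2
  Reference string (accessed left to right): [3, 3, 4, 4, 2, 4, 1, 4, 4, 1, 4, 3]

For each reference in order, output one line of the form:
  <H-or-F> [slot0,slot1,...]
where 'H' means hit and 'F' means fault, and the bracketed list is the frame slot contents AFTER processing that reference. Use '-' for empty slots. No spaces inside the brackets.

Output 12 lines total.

F [3,-]
H [3,-]
F [3,4]
H [3,4]
F [2,4]
H [2,4]
F [1,4]
H [1,4]
H [1,4]
H [1,4]
H [1,4]
F [3,4]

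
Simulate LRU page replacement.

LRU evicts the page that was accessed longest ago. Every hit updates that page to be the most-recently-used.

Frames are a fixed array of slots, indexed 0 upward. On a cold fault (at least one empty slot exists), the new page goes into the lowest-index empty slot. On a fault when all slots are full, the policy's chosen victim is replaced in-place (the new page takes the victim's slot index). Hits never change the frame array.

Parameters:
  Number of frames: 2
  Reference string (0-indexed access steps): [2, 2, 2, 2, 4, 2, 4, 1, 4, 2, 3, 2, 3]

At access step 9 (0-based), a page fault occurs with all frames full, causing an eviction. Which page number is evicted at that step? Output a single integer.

Answer: 1

Derivation:
Step 0: ref 2 -> FAULT, frames=[2,-]
Step 1: ref 2 -> HIT, frames=[2,-]
Step 2: ref 2 -> HIT, frames=[2,-]
Step 3: ref 2 -> HIT, frames=[2,-]
Step 4: ref 4 -> FAULT, frames=[2,4]
Step 5: ref 2 -> HIT, frames=[2,4]
Step 6: ref 4 -> HIT, frames=[2,4]
Step 7: ref 1 -> FAULT, evict 2, frames=[1,4]
Step 8: ref 4 -> HIT, frames=[1,4]
Step 9: ref 2 -> FAULT, evict 1, frames=[2,4]
At step 9: evicted page 1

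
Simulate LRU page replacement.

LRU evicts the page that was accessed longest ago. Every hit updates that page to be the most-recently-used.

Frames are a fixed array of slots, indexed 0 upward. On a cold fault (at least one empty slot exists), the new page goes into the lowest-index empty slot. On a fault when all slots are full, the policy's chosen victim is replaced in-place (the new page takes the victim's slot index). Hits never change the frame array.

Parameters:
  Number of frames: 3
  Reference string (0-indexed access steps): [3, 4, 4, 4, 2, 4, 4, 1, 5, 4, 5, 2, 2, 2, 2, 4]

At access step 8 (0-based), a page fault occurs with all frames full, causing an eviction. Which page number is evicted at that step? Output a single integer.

Answer: 2

Derivation:
Step 0: ref 3 -> FAULT, frames=[3,-,-]
Step 1: ref 4 -> FAULT, frames=[3,4,-]
Step 2: ref 4 -> HIT, frames=[3,4,-]
Step 3: ref 4 -> HIT, frames=[3,4,-]
Step 4: ref 2 -> FAULT, frames=[3,4,2]
Step 5: ref 4 -> HIT, frames=[3,4,2]
Step 6: ref 4 -> HIT, frames=[3,4,2]
Step 7: ref 1 -> FAULT, evict 3, frames=[1,4,2]
Step 8: ref 5 -> FAULT, evict 2, frames=[1,4,5]
At step 8: evicted page 2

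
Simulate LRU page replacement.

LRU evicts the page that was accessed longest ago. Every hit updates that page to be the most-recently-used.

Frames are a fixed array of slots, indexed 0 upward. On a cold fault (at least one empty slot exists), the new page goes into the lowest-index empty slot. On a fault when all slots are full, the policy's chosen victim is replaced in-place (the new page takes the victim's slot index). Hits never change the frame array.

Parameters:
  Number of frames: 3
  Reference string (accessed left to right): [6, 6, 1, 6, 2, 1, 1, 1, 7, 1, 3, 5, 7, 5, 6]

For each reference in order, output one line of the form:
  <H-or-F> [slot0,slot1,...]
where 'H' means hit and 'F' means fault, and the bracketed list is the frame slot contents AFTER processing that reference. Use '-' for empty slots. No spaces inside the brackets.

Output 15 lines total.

F [6,-,-]
H [6,-,-]
F [6,1,-]
H [6,1,-]
F [6,1,2]
H [6,1,2]
H [6,1,2]
H [6,1,2]
F [7,1,2]
H [7,1,2]
F [7,1,3]
F [5,1,3]
F [5,7,3]
H [5,7,3]
F [5,7,6]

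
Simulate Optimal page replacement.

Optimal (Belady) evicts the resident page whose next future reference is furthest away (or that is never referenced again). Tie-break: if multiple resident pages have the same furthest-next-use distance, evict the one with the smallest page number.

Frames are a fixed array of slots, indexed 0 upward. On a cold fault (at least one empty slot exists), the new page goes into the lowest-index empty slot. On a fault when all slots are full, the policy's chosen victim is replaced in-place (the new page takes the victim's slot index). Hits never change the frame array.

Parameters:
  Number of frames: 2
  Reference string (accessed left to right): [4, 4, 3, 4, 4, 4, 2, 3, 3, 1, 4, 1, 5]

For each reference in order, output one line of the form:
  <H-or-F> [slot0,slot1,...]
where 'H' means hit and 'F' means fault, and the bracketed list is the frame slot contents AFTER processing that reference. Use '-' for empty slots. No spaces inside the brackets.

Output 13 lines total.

F [4,-]
H [4,-]
F [4,3]
H [4,3]
H [4,3]
H [4,3]
F [2,3]
H [2,3]
H [2,3]
F [1,3]
F [1,4]
H [1,4]
F [5,4]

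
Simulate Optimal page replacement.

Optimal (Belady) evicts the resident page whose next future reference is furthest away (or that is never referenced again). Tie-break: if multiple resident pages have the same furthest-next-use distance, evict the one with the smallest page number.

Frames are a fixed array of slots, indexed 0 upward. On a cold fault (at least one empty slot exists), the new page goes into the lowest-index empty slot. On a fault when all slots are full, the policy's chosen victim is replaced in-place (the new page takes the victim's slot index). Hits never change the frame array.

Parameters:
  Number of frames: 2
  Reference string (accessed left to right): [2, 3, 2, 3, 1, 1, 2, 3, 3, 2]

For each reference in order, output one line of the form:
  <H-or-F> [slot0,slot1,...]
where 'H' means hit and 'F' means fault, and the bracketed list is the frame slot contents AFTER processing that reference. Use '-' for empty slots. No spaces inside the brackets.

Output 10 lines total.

F [2,-]
F [2,3]
H [2,3]
H [2,3]
F [2,1]
H [2,1]
H [2,1]
F [2,3]
H [2,3]
H [2,3]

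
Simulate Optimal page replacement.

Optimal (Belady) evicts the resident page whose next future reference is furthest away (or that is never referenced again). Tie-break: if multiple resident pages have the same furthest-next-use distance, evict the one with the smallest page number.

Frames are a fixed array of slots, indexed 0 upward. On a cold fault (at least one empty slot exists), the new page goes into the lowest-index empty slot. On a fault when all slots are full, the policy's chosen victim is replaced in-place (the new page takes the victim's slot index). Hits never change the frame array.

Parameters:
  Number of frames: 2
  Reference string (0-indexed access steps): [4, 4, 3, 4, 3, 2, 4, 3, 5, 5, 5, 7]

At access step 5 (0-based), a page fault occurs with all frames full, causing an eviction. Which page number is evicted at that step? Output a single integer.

Answer: 3

Derivation:
Step 0: ref 4 -> FAULT, frames=[4,-]
Step 1: ref 4 -> HIT, frames=[4,-]
Step 2: ref 3 -> FAULT, frames=[4,3]
Step 3: ref 4 -> HIT, frames=[4,3]
Step 4: ref 3 -> HIT, frames=[4,3]
Step 5: ref 2 -> FAULT, evict 3, frames=[4,2]
At step 5: evicted page 3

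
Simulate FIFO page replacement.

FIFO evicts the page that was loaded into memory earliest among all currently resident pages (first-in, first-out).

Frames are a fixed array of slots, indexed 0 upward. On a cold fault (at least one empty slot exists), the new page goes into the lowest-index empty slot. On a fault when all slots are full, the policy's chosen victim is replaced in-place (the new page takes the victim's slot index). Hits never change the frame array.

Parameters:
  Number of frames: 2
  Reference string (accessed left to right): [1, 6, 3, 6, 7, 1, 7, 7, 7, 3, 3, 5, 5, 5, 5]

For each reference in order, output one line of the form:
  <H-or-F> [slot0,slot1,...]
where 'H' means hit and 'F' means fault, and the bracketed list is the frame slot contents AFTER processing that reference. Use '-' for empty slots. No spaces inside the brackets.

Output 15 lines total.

F [1,-]
F [1,6]
F [3,6]
H [3,6]
F [3,7]
F [1,7]
H [1,7]
H [1,7]
H [1,7]
F [1,3]
H [1,3]
F [5,3]
H [5,3]
H [5,3]
H [5,3]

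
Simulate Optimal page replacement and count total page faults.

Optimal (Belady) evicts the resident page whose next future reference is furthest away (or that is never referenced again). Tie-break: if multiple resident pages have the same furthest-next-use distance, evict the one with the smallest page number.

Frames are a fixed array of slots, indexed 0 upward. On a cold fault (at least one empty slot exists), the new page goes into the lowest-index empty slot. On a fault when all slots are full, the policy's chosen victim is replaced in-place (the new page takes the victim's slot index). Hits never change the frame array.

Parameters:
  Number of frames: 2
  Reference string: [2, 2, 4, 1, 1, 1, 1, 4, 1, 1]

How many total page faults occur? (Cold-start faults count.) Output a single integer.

Step 0: ref 2 → FAULT, frames=[2,-]
Step 1: ref 2 → HIT, frames=[2,-]
Step 2: ref 4 → FAULT, frames=[2,4]
Step 3: ref 1 → FAULT (evict 2), frames=[1,4]
Step 4: ref 1 → HIT, frames=[1,4]
Step 5: ref 1 → HIT, frames=[1,4]
Step 6: ref 1 → HIT, frames=[1,4]
Step 7: ref 4 → HIT, frames=[1,4]
Step 8: ref 1 → HIT, frames=[1,4]
Step 9: ref 1 → HIT, frames=[1,4]
Total faults: 3

Answer: 3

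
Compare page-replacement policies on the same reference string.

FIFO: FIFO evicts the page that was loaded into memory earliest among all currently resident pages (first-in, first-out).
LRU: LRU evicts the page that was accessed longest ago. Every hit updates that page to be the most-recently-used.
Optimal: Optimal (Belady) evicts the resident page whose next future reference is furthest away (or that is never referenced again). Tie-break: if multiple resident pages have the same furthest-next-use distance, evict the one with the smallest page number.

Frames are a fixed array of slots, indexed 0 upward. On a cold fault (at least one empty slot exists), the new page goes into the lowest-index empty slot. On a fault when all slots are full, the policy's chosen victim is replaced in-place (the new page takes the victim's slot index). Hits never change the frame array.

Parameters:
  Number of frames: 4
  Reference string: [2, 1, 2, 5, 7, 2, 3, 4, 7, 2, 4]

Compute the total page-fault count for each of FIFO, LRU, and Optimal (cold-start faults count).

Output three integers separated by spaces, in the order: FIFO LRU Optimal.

Answer: 7 6 6

Derivation:
--- FIFO ---
  step 0: ref 2 -> FAULT, frames=[2,-,-,-] (faults so far: 1)
  step 1: ref 1 -> FAULT, frames=[2,1,-,-] (faults so far: 2)
  step 2: ref 2 -> HIT, frames=[2,1,-,-] (faults so far: 2)
  step 3: ref 5 -> FAULT, frames=[2,1,5,-] (faults so far: 3)
  step 4: ref 7 -> FAULT, frames=[2,1,5,7] (faults so far: 4)
  step 5: ref 2 -> HIT, frames=[2,1,5,7] (faults so far: 4)
  step 6: ref 3 -> FAULT, evict 2, frames=[3,1,5,7] (faults so far: 5)
  step 7: ref 4 -> FAULT, evict 1, frames=[3,4,5,7] (faults so far: 6)
  step 8: ref 7 -> HIT, frames=[3,4,5,7] (faults so far: 6)
  step 9: ref 2 -> FAULT, evict 5, frames=[3,4,2,7] (faults so far: 7)
  step 10: ref 4 -> HIT, frames=[3,4,2,7] (faults so far: 7)
  FIFO total faults: 7
--- LRU ---
  step 0: ref 2 -> FAULT, frames=[2,-,-,-] (faults so far: 1)
  step 1: ref 1 -> FAULT, frames=[2,1,-,-] (faults so far: 2)
  step 2: ref 2 -> HIT, frames=[2,1,-,-] (faults so far: 2)
  step 3: ref 5 -> FAULT, frames=[2,1,5,-] (faults so far: 3)
  step 4: ref 7 -> FAULT, frames=[2,1,5,7] (faults so far: 4)
  step 5: ref 2 -> HIT, frames=[2,1,5,7] (faults so far: 4)
  step 6: ref 3 -> FAULT, evict 1, frames=[2,3,5,7] (faults so far: 5)
  step 7: ref 4 -> FAULT, evict 5, frames=[2,3,4,7] (faults so far: 6)
  step 8: ref 7 -> HIT, frames=[2,3,4,7] (faults so far: 6)
  step 9: ref 2 -> HIT, frames=[2,3,4,7] (faults so far: 6)
  step 10: ref 4 -> HIT, frames=[2,3,4,7] (faults so far: 6)
  LRU total faults: 6
--- Optimal ---
  step 0: ref 2 -> FAULT, frames=[2,-,-,-] (faults so far: 1)
  step 1: ref 1 -> FAULT, frames=[2,1,-,-] (faults so far: 2)
  step 2: ref 2 -> HIT, frames=[2,1,-,-] (faults so far: 2)
  step 3: ref 5 -> FAULT, frames=[2,1,5,-] (faults so far: 3)
  step 4: ref 7 -> FAULT, frames=[2,1,5,7] (faults so far: 4)
  step 5: ref 2 -> HIT, frames=[2,1,5,7] (faults so far: 4)
  step 6: ref 3 -> FAULT, evict 1, frames=[2,3,5,7] (faults so far: 5)
  step 7: ref 4 -> FAULT, evict 3, frames=[2,4,5,7] (faults so far: 6)
  step 8: ref 7 -> HIT, frames=[2,4,5,7] (faults so far: 6)
  step 9: ref 2 -> HIT, frames=[2,4,5,7] (faults so far: 6)
  step 10: ref 4 -> HIT, frames=[2,4,5,7] (faults so far: 6)
  Optimal total faults: 6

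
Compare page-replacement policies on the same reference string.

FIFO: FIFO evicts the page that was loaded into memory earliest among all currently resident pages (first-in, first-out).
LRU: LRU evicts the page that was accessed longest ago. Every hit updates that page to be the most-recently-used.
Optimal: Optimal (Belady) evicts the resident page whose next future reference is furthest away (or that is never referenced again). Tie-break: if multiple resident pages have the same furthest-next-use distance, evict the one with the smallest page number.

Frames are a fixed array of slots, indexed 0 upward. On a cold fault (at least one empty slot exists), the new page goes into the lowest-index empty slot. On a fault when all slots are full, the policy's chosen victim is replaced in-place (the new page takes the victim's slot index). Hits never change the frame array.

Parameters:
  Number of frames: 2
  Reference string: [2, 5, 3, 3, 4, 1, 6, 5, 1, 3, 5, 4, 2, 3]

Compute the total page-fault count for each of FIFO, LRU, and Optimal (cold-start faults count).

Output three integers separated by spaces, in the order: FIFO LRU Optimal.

--- FIFO ---
  step 0: ref 2 -> FAULT, frames=[2,-] (faults so far: 1)
  step 1: ref 5 -> FAULT, frames=[2,5] (faults so far: 2)
  step 2: ref 3 -> FAULT, evict 2, frames=[3,5] (faults so far: 3)
  step 3: ref 3 -> HIT, frames=[3,5] (faults so far: 3)
  step 4: ref 4 -> FAULT, evict 5, frames=[3,4] (faults so far: 4)
  step 5: ref 1 -> FAULT, evict 3, frames=[1,4] (faults so far: 5)
  step 6: ref 6 -> FAULT, evict 4, frames=[1,6] (faults so far: 6)
  step 7: ref 5 -> FAULT, evict 1, frames=[5,6] (faults so far: 7)
  step 8: ref 1 -> FAULT, evict 6, frames=[5,1] (faults so far: 8)
  step 9: ref 3 -> FAULT, evict 5, frames=[3,1] (faults so far: 9)
  step 10: ref 5 -> FAULT, evict 1, frames=[3,5] (faults so far: 10)
  step 11: ref 4 -> FAULT, evict 3, frames=[4,5] (faults so far: 11)
  step 12: ref 2 -> FAULT, evict 5, frames=[4,2] (faults so far: 12)
  step 13: ref 3 -> FAULT, evict 4, frames=[3,2] (faults so far: 13)
  FIFO total faults: 13
--- LRU ---
  step 0: ref 2 -> FAULT, frames=[2,-] (faults so far: 1)
  step 1: ref 5 -> FAULT, frames=[2,5] (faults so far: 2)
  step 2: ref 3 -> FAULT, evict 2, frames=[3,5] (faults so far: 3)
  step 3: ref 3 -> HIT, frames=[3,5] (faults so far: 3)
  step 4: ref 4 -> FAULT, evict 5, frames=[3,4] (faults so far: 4)
  step 5: ref 1 -> FAULT, evict 3, frames=[1,4] (faults so far: 5)
  step 6: ref 6 -> FAULT, evict 4, frames=[1,6] (faults so far: 6)
  step 7: ref 5 -> FAULT, evict 1, frames=[5,6] (faults so far: 7)
  step 8: ref 1 -> FAULT, evict 6, frames=[5,1] (faults so far: 8)
  step 9: ref 3 -> FAULT, evict 5, frames=[3,1] (faults so far: 9)
  step 10: ref 5 -> FAULT, evict 1, frames=[3,5] (faults so far: 10)
  step 11: ref 4 -> FAULT, evict 3, frames=[4,5] (faults so far: 11)
  step 12: ref 2 -> FAULT, evict 5, frames=[4,2] (faults so far: 12)
  step 13: ref 3 -> FAULT, evict 4, frames=[3,2] (faults so far: 13)
  LRU total faults: 13
--- Optimal ---
  step 0: ref 2 -> FAULT, frames=[2,-] (faults so far: 1)
  step 1: ref 5 -> FAULT, frames=[2,5] (faults so far: 2)
  step 2: ref 3 -> FAULT, evict 2, frames=[3,5] (faults so far: 3)
  step 3: ref 3 -> HIT, frames=[3,5] (faults so far: 3)
  step 4: ref 4 -> FAULT, evict 3, frames=[4,5] (faults so far: 4)
  step 5: ref 1 -> FAULT, evict 4, frames=[1,5] (faults so far: 5)
  step 6: ref 6 -> FAULT, evict 1, frames=[6,5] (faults so far: 6)
  step 7: ref 5 -> HIT, frames=[6,5] (faults so far: 6)
  step 8: ref 1 -> FAULT, evict 6, frames=[1,5] (faults so far: 7)
  step 9: ref 3 -> FAULT, evict 1, frames=[3,5] (faults so far: 8)
  step 10: ref 5 -> HIT, frames=[3,5] (faults so far: 8)
  step 11: ref 4 -> FAULT, evict 5, frames=[3,4] (faults so far: 9)
  step 12: ref 2 -> FAULT, evict 4, frames=[3,2] (faults so far: 10)
  step 13: ref 3 -> HIT, frames=[3,2] (faults so far: 10)
  Optimal total faults: 10

Answer: 13 13 10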